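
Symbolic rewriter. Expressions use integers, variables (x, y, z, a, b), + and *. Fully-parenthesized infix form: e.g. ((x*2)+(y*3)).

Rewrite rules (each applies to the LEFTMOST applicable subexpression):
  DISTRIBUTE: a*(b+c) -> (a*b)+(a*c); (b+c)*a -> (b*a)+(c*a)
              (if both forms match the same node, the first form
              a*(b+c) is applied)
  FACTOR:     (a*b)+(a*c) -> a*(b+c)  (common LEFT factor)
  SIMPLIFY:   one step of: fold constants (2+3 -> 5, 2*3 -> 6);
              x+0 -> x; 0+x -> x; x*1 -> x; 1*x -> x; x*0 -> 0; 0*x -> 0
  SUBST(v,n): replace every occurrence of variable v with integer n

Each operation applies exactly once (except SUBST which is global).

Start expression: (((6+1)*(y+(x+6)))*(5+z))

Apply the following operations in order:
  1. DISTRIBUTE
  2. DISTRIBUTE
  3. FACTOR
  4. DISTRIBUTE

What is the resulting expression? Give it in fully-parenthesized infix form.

Answer: (((((6+1)*y)+((6+1)*(x+6)))*5)+(((6+1)*(y+(x+6)))*z))

Derivation:
Start: (((6+1)*(y+(x+6)))*(5+z))
Apply DISTRIBUTE at root (target: (((6+1)*(y+(x+6)))*(5+z))): (((6+1)*(y+(x+6)))*(5+z)) -> ((((6+1)*(y+(x+6)))*5)+(((6+1)*(y+(x+6)))*z))
Apply DISTRIBUTE at LL (target: ((6+1)*(y+(x+6)))): ((((6+1)*(y+(x+6)))*5)+(((6+1)*(y+(x+6)))*z)) -> (((((6+1)*y)+((6+1)*(x+6)))*5)+(((6+1)*(y+(x+6)))*z))
Apply FACTOR at LL (target: (((6+1)*y)+((6+1)*(x+6)))): (((((6+1)*y)+((6+1)*(x+6)))*5)+(((6+1)*(y+(x+6)))*z)) -> ((((6+1)*(y+(x+6)))*5)+(((6+1)*(y+(x+6)))*z))
Apply DISTRIBUTE at LL (target: ((6+1)*(y+(x+6)))): ((((6+1)*(y+(x+6)))*5)+(((6+1)*(y+(x+6)))*z)) -> (((((6+1)*y)+((6+1)*(x+6)))*5)+(((6+1)*(y+(x+6)))*z))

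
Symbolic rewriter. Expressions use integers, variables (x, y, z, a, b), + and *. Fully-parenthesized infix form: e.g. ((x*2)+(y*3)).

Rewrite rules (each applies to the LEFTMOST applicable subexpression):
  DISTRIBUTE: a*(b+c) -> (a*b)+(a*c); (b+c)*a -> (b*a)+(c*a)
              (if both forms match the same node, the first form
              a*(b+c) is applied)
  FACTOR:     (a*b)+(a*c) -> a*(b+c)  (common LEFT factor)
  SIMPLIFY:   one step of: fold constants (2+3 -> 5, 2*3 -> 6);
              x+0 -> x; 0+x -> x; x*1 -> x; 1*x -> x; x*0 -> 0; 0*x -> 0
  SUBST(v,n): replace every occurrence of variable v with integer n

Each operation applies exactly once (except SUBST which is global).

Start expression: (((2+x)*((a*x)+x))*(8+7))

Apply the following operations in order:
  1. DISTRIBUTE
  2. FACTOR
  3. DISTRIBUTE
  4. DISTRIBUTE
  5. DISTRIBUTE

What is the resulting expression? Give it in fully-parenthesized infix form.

Start: (((2+x)*((a*x)+x))*(8+7))
Apply DISTRIBUTE at root (target: (((2+x)*((a*x)+x))*(8+7))): (((2+x)*((a*x)+x))*(8+7)) -> ((((2+x)*((a*x)+x))*8)+(((2+x)*((a*x)+x))*7))
Apply FACTOR at root (target: ((((2+x)*((a*x)+x))*8)+(((2+x)*((a*x)+x))*7))): ((((2+x)*((a*x)+x))*8)+(((2+x)*((a*x)+x))*7)) -> (((2+x)*((a*x)+x))*(8+7))
Apply DISTRIBUTE at root (target: (((2+x)*((a*x)+x))*(8+7))): (((2+x)*((a*x)+x))*(8+7)) -> ((((2+x)*((a*x)+x))*8)+(((2+x)*((a*x)+x))*7))
Apply DISTRIBUTE at LL (target: ((2+x)*((a*x)+x))): ((((2+x)*((a*x)+x))*8)+(((2+x)*((a*x)+x))*7)) -> (((((2+x)*(a*x))+((2+x)*x))*8)+(((2+x)*((a*x)+x))*7))
Apply DISTRIBUTE at L (target: ((((2+x)*(a*x))+((2+x)*x))*8)): (((((2+x)*(a*x))+((2+x)*x))*8)+(((2+x)*((a*x)+x))*7)) -> (((((2+x)*(a*x))*8)+(((2+x)*x)*8))+(((2+x)*((a*x)+x))*7))

Answer: (((((2+x)*(a*x))*8)+(((2+x)*x)*8))+(((2+x)*((a*x)+x))*7))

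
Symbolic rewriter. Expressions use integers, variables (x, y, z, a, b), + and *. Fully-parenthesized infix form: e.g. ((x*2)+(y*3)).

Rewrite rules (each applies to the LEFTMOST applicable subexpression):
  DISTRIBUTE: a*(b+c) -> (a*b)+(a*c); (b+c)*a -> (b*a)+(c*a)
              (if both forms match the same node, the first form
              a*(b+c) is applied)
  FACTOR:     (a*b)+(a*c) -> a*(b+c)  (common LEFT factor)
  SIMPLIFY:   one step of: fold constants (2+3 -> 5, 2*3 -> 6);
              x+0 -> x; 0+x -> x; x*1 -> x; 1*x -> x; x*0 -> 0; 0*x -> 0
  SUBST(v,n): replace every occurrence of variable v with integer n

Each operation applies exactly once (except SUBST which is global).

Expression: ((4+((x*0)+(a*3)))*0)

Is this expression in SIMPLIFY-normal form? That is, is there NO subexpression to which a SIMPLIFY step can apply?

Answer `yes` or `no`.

Expression: ((4+((x*0)+(a*3)))*0)
Scanning for simplifiable subexpressions (pre-order)...
  at root: ((4+((x*0)+(a*3)))*0) (SIMPLIFIABLE)
  at L: (4+((x*0)+(a*3))) (not simplifiable)
  at LR: ((x*0)+(a*3)) (not simplifiable)
  at LRL: (x*0) (SIMPLIFIABLE)
  at LRR: (a*3) (not simplifiable)
Found simplifiable subexpr at path root: ((4+((x*0)+(a*3)))*0)
One SIMPLIFY step would give: 0
-> NOT in normal form.

Answer: no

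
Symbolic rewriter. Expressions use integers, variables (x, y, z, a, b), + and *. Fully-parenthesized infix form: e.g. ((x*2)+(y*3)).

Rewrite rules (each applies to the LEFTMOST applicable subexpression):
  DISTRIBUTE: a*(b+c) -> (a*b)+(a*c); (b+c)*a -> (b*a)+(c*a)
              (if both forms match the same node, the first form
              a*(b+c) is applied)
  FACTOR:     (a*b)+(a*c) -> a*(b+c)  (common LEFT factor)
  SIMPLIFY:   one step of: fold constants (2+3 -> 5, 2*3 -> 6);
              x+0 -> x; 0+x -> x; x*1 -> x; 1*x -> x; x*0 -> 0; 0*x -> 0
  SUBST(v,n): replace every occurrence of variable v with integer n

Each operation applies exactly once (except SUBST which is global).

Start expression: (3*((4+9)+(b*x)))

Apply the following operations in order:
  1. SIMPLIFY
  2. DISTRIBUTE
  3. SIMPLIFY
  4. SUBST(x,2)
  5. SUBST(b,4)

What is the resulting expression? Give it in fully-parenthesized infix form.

Start: (3*((4+9)+(b*x)))
Apply SIMPLIFY at RL (target: (4+9)): (3*((4+9)+(b*x))) -> (3*(13+(b*x)))
Apply DISTRIBUTE at root (target: (3*(13+(b*x)))): (3*(13+(b*x))) -> ((3*13)+(3*(b*x)))
Apply SIMPLIFY at L (target: (3*13)): ((3*13)+(3*(b*x))) -> (39+(3*(b*x)))
Apply SUBST(x,2): (39+(3*(b*x))) -> (39+(3*(b*2)))
Apply SUBST(b,4): (39+(3*(b*2))) -> (39+(3*(4*2)))

Answer: (39+(3*(4*2)))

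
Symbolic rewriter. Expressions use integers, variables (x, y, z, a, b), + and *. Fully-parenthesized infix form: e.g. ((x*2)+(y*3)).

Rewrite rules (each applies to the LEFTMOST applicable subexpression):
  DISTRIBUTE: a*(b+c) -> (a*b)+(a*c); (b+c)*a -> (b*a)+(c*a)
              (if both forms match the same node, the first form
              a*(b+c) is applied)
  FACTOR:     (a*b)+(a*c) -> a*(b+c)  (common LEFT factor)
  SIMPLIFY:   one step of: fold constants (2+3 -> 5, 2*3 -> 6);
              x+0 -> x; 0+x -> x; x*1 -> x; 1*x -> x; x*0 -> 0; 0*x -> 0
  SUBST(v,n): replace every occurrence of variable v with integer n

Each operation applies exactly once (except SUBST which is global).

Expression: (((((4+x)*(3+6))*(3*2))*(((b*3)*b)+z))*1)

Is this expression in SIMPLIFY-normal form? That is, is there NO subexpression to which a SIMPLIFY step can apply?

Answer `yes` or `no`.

Expression: (((((4+x)*(3+6))*(3*2))*(((b*3)*b)+z))*1)
Scanning for simplifiable subexpressions (pre-order)...
  at root: (((((4+x)*(3+6))*(3*2))*(((b*3)*b)+z))*1) (SIMPLIFIABLE)
  at L: ((((4+x)*(3+6))*(3*2))*(((b*3)*b)+z)) (not simplifiable)
  at LL: (((4+x)*(3+6))*(3*2)) (not simplifiable)
  at LLL: ((4+x)*(3+6)) (not simplifiable)
  at LLLL: (4+x) (not simplifiable)
  at LLLR: (3+6) (SIMPLIFIABLE)
  at LLR: (3*2) (SIMPLIFIABLE)
  at LR: (((b*3)*b)+z) (not simplifiable)
  at LRL: ((b*3)*b) (not simplifiable)
  at LRLL: (b*3) (not simplifiable)
Found simplifiable subexpr at path root: (((((4+x)*(3+6))*(3*2))*(((b*3)*b)+z))*1)
One SIMPLIFY step would give: ((((4+x)*(3+6))*(3*2))*(((b*3)*b)+z))
-> NOT in normal form.

Answer: no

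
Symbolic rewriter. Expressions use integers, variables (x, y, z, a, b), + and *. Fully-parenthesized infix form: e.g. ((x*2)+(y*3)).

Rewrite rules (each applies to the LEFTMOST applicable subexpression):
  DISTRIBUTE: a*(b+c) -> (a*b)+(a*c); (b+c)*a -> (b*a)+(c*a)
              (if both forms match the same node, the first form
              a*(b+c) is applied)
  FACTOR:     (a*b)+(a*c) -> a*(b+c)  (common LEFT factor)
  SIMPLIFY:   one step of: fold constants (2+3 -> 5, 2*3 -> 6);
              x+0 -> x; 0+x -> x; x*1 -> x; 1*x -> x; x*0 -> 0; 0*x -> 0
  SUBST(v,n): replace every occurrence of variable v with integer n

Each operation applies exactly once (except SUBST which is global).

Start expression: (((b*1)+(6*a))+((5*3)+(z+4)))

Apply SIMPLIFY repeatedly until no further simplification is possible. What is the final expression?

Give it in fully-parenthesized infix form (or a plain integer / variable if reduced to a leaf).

Start: (((b*1)+(6*a))+((5*3)+(z+4)))
Step 1: at LL: (b*1) -> b; overall: (((b*1)+(6*a))+((5*3)+(z+4))) -> ((b+(6*a))+((5*3)+(z+4)))
Step 2: at RL: (5*3) -> 15; overall: ((b+(6*a))+((5*3)+(z+4))) -> ((b+(6*a))+(15+(z+4)))
Fixed point: ((b+(6*a))+(15+(z+4)))

Answer: ((b+(6*a))+(15+(z+4)))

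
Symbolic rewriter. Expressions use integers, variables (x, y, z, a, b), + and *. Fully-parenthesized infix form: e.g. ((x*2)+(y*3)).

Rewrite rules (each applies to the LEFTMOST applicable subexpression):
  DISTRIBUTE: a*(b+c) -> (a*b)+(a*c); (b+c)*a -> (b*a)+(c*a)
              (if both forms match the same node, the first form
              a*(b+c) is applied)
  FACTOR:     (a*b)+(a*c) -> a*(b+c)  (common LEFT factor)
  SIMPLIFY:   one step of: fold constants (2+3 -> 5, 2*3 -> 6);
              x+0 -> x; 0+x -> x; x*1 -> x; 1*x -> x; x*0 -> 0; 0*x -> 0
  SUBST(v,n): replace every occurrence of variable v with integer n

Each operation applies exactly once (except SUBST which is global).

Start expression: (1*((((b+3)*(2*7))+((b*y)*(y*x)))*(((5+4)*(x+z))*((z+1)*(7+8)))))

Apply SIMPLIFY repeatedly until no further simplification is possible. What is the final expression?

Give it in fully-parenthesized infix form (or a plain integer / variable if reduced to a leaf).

Answer: ((((b+3)*14)+((b*y)*(y*x)))*((9*(x+z))*((z+1)*15)))

Derivation:
Start: (1*((((b+3)*(2*7))+((b*y)*(y*x)))*(((5+4)*(x+z))*((z+1)*(7+8)))))
Step 1: at root: (1*((((b+3)*(2*7))+((b*y)*(y*x)))*(((5+4)*(x+z))*((z+1)*(7+8))))) -> ((((b+3)*(2*7))+((b*y)*(y*x)))*(((5+4)*(x+z))*((z+1)*(7+8)))); overall: (1*((((b+3)*(2*7))+((b*y)*(y*x)))*(((5+4)*(x+z))*((z+1)*(7+8))))) -> ((((b+3)*(2*7))+((b*y)*(y*x)))*(((5+4)*(x+z))*((z+1)*(7+8))))
Step 2: at LLR: (2*7) -> 14; overall: ((((b+3)*(2*7))+((b*y)*(y*x)))*(((5+4)*(x+z))*((z+1)*(7+8)))) -> ((((b+3)*14)+((b*y)*(y*x)))*(((5+4)*(x+z))*((z+1)*(7+8))))
Step 3: at RLL: (5+4) -> 9; overall: ((((b+3)*14)+((b*y)*(y*x)))*(((5+4)*(x+z))*((z+1)*(7+8)))) -> ((((b+3)*14)+((b*y)*(y*x)))*((9*(x+z))*((z+1)*(7+8))))
Step 4: at RRR: (7+8) -> 15; overall: ((((b+3)*14)+((b*y)*(y*x)))*((9*(x+z))*((z+1)*(7+8)))) -> ((((b+3)*14)+((b*y)*(y*x)))*((9*(x+z))*((z+1)*15)))
Fixed point: ((((b+3)*14)+((b*y)*(y*x)))*((9*(x+z))*((z+1)*15)))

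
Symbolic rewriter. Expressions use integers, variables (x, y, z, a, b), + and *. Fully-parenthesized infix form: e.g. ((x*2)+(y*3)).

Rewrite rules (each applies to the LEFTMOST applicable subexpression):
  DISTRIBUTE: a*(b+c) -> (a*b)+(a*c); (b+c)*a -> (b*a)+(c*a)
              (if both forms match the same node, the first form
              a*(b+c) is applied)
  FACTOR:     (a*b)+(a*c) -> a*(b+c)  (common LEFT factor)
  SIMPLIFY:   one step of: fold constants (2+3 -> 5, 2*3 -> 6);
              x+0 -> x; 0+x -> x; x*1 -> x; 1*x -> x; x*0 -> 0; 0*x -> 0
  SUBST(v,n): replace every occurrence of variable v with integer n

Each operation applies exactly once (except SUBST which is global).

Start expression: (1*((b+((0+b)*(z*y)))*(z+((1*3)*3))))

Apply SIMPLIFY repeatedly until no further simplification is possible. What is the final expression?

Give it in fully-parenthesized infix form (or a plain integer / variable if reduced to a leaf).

Answer: ((b+(b*(z*y)))*(z+9))

Derivation:
Start: (1*((b+((0+b)*(z*y)))*(z+((1*3)*3))))
Step 1: at root: (1*((b+((0+b)*(z*y)))*(z+((1*3)*3)))) -> ((b+((0+b)*(z*y)))*(z+((1*3)*3))); overall: (1*((b+((0+b)*(z*y)))*(z+((1*3)*3)))) -> ((b+((0+b)*(z*y)))*(z+((1*3)*3)))
Step 2: at LRL: (0+b) -> b; overall: ((b+((0+b)*(z*y)))*(z+((1*3)*3))) -> ((b+(b*(z*y)))*(z+((1*3)*3)))
Step 3: at RRL: (1*3) -> 3; overall: ((b+(b*(z*y)))*(z+((1*3)*3))) -> ((b+(b*(z*y)))*(z+(3*3)))
Step 4: at RR: (3*3) -> 9; overall: ((b+(b*(z*y)))*(z+(3*3))) -> ((b+(b*(z*y)))*(z+9))
Fixed point: ((b+(b*(z*y)))*(z+9))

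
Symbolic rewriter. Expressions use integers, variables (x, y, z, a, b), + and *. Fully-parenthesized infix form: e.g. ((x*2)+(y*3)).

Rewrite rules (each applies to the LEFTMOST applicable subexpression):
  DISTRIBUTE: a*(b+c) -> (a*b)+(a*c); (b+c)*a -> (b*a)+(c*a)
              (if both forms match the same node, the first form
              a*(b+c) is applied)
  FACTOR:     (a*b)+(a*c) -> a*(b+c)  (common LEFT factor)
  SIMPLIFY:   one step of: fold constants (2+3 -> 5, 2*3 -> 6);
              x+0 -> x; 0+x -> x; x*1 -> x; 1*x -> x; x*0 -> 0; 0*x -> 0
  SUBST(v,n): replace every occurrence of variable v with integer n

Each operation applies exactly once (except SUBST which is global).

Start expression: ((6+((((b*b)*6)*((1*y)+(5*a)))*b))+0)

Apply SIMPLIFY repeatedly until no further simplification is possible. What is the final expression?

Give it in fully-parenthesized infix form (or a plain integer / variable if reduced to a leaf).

Start: ((6+((((b*b)*6)*((1*y)+(5*a)))*b))+0)
Step 1: at root: ((6+((((b*b)*6)*((1*y)+(5*a)))*b))+0) -> (6+((((b*b)*6)*((1*y)+(5*a)))*b)); overall: ((6+((((b*b)*6)*((1*y)+(5*a)))*b))+0) -> (6+((((b*b)*6)*((1*y)+(5*a)))*b))
Step 2: at RLRL: (1*y) -> y; overall: (6+((((b*b)*6)*((1*y)+(5*a)))*b)) -> (6+((((b*b)*6)*(y+(5*a)))*b))
Fixed point: (6+((((b*b)*6)*(y+(5*a)))*b))

Answer: (6+((((b*b)*6)*(y+(5*a)))*b))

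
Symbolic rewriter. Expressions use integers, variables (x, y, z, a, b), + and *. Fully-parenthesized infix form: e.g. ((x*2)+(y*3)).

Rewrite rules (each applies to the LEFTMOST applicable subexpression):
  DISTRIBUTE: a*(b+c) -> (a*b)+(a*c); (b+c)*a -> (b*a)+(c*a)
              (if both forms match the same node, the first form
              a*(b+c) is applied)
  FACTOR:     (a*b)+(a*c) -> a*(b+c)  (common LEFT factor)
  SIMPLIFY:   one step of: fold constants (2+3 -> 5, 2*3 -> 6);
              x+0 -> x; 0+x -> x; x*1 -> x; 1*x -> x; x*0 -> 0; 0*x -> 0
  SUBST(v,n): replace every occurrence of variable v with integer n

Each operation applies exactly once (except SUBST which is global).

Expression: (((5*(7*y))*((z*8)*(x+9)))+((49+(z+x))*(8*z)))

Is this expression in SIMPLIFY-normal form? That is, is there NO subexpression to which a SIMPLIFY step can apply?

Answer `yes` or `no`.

Answer: yes

Derivation:
Expression: (((5*(7*y))*((z*8)*(x+9)))+((49+(z+x))*(8*z)))
Scanning for simplifiable subexpressions (pre-order)...
  at root: (((5*(7*y))*((z*8)*(x+9)))+((49+(z+x))*(8*z))) (not simplifiable)
  at L: ((5*(7*y))*((z*8)*(x+9))) (not simplifiable)
  at LL: (5*(7*y)) (not simplifiable)
  at LLR: (7*y) (not simplifiable)
  at LR: ((z*8)*(x+9)) (not simplifiable)
  at LRL: (z*8) (not simplifiable)
  at LRR: (x+9) (not simplifiable)
  at R: ((49+(z+x))*(8*z)) (not simplifiable)
  at RL: (49+(z+x)) (not simplifiable)
  at RLR: (z+x) (not simplifiable)
  at RR: (8*z) (not simplifiable)
Result: no simplifiable subexpression found -> normal form.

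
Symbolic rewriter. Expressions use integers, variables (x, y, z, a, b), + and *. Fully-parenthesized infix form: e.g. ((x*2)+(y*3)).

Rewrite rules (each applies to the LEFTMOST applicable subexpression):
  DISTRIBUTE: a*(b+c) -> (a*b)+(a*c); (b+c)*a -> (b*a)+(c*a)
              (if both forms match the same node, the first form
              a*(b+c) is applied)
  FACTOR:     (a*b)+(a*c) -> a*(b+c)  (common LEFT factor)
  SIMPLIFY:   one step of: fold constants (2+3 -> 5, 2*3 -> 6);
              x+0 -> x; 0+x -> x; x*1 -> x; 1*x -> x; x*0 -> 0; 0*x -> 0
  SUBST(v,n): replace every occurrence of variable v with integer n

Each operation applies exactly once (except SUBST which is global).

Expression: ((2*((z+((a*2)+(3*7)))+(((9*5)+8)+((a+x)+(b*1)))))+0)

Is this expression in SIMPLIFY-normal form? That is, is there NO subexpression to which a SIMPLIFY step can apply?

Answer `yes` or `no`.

Answer: no

Derivation:
Expression: ((2*((z+((a*2)+(3*7)))+(((9*5)+8)+((a+x)+(b*1)))))+0)
Scanning for simplifiable subexpressions (pre-order)...
  at root: ((2*((z+((a*2)+(3*7)))+(((9*5)+8)+((a+x)+(b*1)))))+0) (SIMPLIFIABLE)
  at L: (2*((z+((a*2)+(3*7)))+(((9*5)+8)+((a+x)+(b*1))))) (not simplifiable)
  at LR: ((z+((a*2)+(3*7)))+(((9*5)+8)+((a+x)+(b*1)))) (not simplifiable)
  at LRL: (z+((a*2)+(3*7))) (not simplifiable)
  at LRLR: ((a*2)+(3*7)) (not simplifiable)
  at LRLRL: (a*2) (not simplifiable)
  at LRLRR: (3*7) (SIMPLIFIABLE)
  at LRR: (((9*5)+8)+((a+x)+(b*1))) (not simplifiable)
  at LRRL: ((9*5)+8) (not simplifiable)
  at LRRLL: (9*5) (SIMPLIFIABLE)
  at LRRR: ((a+x)+(b*1)) (not simplifiable)
  at LRRRL: (a+x) (not simplifiable)
  at LRRRR: (b*1) (SIMPLIFIABLE)
Found simplifiable subexpr at path root: ((2*((z+((a*2)+(3*7)))+(((9*5)+8)+((a+x)+(b*1)))))+0)
One SIMPLIFY step would give: (2*((z+((a*2)+(3*7)))+(((9*5)+8)+((a+x)+(b*1)))))
-> NOT in normal form.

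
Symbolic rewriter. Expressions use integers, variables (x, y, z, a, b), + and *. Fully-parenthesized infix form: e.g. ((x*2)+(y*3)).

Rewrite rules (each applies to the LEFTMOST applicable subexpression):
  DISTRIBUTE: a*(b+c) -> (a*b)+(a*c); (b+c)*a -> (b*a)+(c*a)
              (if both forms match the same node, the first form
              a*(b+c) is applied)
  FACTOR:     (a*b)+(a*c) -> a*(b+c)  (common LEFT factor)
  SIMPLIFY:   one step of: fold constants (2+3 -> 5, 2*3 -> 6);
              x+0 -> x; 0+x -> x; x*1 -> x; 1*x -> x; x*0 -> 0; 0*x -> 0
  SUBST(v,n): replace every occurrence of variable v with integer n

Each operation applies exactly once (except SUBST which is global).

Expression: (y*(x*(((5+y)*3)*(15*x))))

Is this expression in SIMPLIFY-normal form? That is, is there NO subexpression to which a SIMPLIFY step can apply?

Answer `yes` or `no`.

Expression: (y*(x*(((5+y)*3)*(15*x))))
Scanning for simplifiable subexpressions (pre-order)...
  at root: (y*(x*(((5+y)*3)*(15*x)))) (not simplifiable)
  at R: (x*(((5+y)*3)*(15*x))) (not simplifiable)
  at RR: (((5+y)*3)*(15*x)) (not simplifiable)
  at RRL: ((5+y)*3) (not simplifiable)
  at RRLL: (5+y) (not simplifiable)
  at RRR: (15*x) (not simplifiable)
Result: no simplifiable subexpression found -> normal form.

Answer: yes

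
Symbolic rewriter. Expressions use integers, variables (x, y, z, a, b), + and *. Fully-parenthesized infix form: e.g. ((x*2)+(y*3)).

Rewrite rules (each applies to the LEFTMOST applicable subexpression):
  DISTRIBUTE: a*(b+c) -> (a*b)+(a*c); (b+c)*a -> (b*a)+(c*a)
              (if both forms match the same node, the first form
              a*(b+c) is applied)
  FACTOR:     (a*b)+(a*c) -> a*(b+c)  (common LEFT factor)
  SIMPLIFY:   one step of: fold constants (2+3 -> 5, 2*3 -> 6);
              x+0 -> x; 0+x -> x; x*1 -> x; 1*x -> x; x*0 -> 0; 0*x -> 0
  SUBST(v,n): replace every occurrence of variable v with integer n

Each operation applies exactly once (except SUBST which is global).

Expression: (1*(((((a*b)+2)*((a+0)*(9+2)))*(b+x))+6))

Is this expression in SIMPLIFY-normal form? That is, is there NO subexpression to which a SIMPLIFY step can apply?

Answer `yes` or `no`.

Expression: (1*(((((a*b)+2)*((a+0)*(9+2)))*(b+x))+6))
Scanning for simplifiable subexpressions (pre-order)...
  at root: (1*(((((a*b)+2)*((a+0)*(9+2)))*(b+x))+6)) (SIMPLIFIABLE)
  at R: (((((a*b)+2)*((a+0)*(9+2)))*(b+x))+6) (not simplifiable)
  at RL: ((((a*b)+2)*((a+0)*(9+2)))*(b+x)) (not simplifiable)
  at RLL: (((a*b)+2)*((a+0)*(9+2))) (not simplifiable)
  at RLLL: ((a*b)+2) (not simplifiable)
  at RLLLL: (a*b) (not simplifiable)
  at RLLR: ((a+0)*(9+2)) (not simplifiable)
  at RLLRL: (a+0) (SIMPLIFIABLE)
  at RLLRR: (9+2) (SIMPLIFIABLE)
  at RLR: (b+x) (not simplifiable)
Found simplifiable subexpr at path root: (1*(((((a*b)+2)*((a+0)*(9+2)))*(b+x))+6))
One SIMPLIFY step would give: (((((a*b)+2)*((a+0)*(9+2)))*(b+x))+6)
-> NOT in normal form.

Answer: no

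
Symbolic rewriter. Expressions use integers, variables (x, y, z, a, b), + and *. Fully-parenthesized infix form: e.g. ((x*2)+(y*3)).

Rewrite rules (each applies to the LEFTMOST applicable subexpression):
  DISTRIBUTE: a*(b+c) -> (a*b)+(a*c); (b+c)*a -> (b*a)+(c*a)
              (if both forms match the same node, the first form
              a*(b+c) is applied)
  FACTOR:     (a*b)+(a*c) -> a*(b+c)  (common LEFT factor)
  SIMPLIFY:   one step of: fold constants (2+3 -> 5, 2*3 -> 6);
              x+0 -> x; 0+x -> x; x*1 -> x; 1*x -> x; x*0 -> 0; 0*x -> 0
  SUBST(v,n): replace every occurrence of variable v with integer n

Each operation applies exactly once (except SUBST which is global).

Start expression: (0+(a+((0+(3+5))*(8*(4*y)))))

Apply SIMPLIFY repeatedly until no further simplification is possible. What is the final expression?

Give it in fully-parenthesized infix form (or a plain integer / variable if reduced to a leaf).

Answer: (a+(8*(8*(4*y))))

Derivation:
Start: (0+(a+((0+(3+5))*(8*(4*y)))))
Step 1: at root: (0+(a+((0+(3+5))*(8*(4*y))))) -> (a+((0+(3+5))*(8*(4*y)))); overall: (0+(a+((0+(3+5))*(8*(4*y))))) -> (a+((0+(3+5))*(8*(4*y))))
Step 2: at RL: (0+(3+5)) -> (3+5); overall: (a+((0+(3+5))*(8*(4*y)))) -> (a+((3+5)*(8*(4*y))))
Step 3: at RL: (3+5) -> 8; overall: (a+((3+5)*(8*(4*y)))) -> (a+(8*(8*(4*y))))
Fixed point: (a+(8*(8*(4*y))))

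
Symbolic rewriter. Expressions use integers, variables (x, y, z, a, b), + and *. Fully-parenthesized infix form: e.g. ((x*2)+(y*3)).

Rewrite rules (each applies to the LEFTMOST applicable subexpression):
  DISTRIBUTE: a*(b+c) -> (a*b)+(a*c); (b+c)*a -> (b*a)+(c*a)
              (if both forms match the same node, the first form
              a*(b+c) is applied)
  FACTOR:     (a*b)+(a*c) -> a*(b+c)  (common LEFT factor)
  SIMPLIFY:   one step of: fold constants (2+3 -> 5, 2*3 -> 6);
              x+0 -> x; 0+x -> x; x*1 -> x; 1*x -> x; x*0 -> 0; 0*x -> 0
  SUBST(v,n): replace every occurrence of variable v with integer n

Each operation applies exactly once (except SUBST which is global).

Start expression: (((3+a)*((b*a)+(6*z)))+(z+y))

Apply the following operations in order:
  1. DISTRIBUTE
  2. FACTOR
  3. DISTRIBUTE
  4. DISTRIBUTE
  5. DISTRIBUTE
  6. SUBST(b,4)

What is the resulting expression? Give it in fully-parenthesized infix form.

Start: (((3+a)*((b*a)+(6*z)))+(z+y))
Apply DISTRIBUTE at L (target: ((3+a)*((b*a)+(6*z)))): (((3+a)*((b*a)+(6*z)))+(z+y)) -> ((((3+a)*(b*a))+((3+a)*(6*z)))+(z+y))
Apply FACTOR at L (target: (((3+a)*(b*a))+((3+a)*(6*z)))): ((((3+a)*(b*a))+((3+a)*(6*z)))+(z+y)) -> (((3+a)*((b*a)+(6*z)))+(z+y))
Apply DISTRIBUTE at L (target: ((3+a)*((b*a)+(6*z)))): (((3+a)*((b*a)+(6*z)))+(z+y)) -> ((((3+a)*(b*a))+((3+a)*(6*z)))+(z+y))
Apply DISTRIBUTE at LL (target: ((3+a)*(b*a))): ((((3+a)*(b*a))+((3+a)*(6*z)))+(z+y)) -> ((((3*(b*a))+(a*(b*a)))+((3+a)*(6*z)))+(z+y))
Apply DISTRIBUTE at LR (target: ((3+a)*(6*z))): ((((3*(b*a))+(a*(b*a)))+((3+a)*(6*z)))+(z+y)) -> ((((3*(b*a))+(a*(b*a)))+((3*(6*z))+(a*(6*z))))+(z+y))
Apply SUBST(b,4): ((((3*(b*a))+(a*(b*a)))+((3*(6*z))+(a*(6*z))))+(z+y)) -> ((((3*(4*a))+(a*(4*a)))+((3*(6*z))+(a*(6*z))))+(z+y))

Answer: ((((3*(4*a))+(a*(4*a)))+((3*(6*z))+(a*(6*z))))+(z+y))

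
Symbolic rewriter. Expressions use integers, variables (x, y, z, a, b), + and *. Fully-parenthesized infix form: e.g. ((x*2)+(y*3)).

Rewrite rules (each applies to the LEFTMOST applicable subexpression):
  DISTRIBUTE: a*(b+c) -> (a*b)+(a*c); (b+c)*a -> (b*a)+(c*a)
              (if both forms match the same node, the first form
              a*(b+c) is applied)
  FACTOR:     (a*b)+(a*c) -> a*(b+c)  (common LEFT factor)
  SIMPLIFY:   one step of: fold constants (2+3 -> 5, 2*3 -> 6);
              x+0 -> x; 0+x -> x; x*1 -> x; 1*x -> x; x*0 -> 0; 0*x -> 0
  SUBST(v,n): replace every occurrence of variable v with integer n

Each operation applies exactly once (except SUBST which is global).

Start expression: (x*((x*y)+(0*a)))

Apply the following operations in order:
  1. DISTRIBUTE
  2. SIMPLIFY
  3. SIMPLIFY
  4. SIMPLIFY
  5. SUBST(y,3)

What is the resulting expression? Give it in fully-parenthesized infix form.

Start: (x*((x*y)+(0*a)))
Apply DISTRIBUTE at root (target: (x*((x*y)+(0*a)))): (x*((x*y)+(0*a))) -> ((x*(x*y))+(x*(0*a)))
Apply SIMPLIFY at RR (target: (0*a)): ((x*(x*y))+(x*(0*a))) -> ((x*(x*y))+(x*0))
Apply SIMPLIFY at R (target: (x*0)): ((x*(x*y))+(x*0)) -> ((x*(x*y))+0)
Apply SIMPLIFY at root (target: ((x*(x*y))+0)): ((x*(x*y))+0) -> (x*(x*y))
Apply SUBST(y,3): (x*(x*y)) -> (x*(x*3))

Answer: (x*(x*3))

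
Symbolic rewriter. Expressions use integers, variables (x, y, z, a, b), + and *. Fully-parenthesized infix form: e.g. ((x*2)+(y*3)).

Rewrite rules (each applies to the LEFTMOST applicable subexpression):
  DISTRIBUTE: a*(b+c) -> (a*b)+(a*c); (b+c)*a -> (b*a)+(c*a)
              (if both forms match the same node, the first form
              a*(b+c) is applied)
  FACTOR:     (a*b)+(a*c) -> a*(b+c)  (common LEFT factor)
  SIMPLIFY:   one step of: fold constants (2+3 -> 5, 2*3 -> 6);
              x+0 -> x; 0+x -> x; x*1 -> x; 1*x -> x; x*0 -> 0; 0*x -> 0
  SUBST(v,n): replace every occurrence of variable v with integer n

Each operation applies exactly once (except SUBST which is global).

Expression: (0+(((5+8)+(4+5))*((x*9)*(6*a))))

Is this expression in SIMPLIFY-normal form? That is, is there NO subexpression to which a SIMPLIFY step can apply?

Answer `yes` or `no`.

Expression: (0+(((5+8)+(4+5))*((x*9)*(6*a))))
Scanning for simplifiable subexpressions (pre-order)...
  at root: (0+(((5+8)+(4+5))*((x*9)*(6*a)))) (SIMPLIFIABLE)
  at R: (((5+8)+(4+5))*((x*9)*(6*a))) (not simplifiable)
  at RL: ((5+8)+(4+5)) (not simplifiable)
  at RLL: (5+8) (SIMPLIFIABLE)
  at RLR: (4+5) (SIMPLIFIABLE)
  at RR: ((x*9)*(6*a)) (not simplifiable)
  at RRL: (x*9) (not simplifiable)
  at RRR: (6*a) (not simplifiable)
Found simplifiable subexpr at path root: (0+(((5+8)+(4+5))*((x*9)*(6*a))))
One SIMPLIFY step would give: (((5+8)+(4+5))*((x*9)*(6*a)))
-> NOT in normal form.

Answer: no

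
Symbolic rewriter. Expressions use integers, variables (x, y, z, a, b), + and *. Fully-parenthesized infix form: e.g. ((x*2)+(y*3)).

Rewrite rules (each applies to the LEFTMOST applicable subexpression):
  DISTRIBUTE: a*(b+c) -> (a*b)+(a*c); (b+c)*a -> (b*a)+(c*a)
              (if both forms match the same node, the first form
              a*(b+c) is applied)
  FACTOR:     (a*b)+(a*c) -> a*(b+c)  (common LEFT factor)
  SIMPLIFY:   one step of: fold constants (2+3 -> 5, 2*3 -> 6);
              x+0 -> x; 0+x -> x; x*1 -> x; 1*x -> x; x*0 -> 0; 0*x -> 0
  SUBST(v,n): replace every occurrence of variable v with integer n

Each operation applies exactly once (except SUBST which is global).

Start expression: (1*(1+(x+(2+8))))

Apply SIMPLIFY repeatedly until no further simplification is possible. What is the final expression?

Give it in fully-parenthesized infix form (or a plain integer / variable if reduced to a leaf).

Answer: (1+(x+10))

Derivation:
Start: (1*(1+(x+(2+8))))
Step 1: at root: (1*(1+(x+(2+8)))) -> (1+(x+(2+8))); overall: (1*(1+(x+(2+8)))) -> (1+(x+(2+8)))
Step 2: at RR: (2+8) -> 10; overall: (1+(x+(2+8))) -> (1+(x+10))
Fixed point: (1+(x+10))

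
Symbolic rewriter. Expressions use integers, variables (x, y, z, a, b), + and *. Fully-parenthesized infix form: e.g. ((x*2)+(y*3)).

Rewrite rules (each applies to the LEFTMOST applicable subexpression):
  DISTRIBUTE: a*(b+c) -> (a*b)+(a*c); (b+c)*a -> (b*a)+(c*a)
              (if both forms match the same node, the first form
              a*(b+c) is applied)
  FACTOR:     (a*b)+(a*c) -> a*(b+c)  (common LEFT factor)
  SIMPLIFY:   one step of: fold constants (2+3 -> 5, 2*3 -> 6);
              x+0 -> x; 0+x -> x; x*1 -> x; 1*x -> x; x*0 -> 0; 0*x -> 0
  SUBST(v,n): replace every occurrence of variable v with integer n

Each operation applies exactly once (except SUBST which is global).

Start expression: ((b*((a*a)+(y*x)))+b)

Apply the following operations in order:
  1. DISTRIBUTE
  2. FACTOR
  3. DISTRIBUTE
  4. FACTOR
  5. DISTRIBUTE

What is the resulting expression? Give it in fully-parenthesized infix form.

Answer: (((b*(a*a))+(b*(y*x)))+b)

Derivation:
Start: ((b*((a*a)+(y*x)))+b)
Apply DISTRIBUTE at L (target: (b*((a*a)+(y*x)))): ((b*((a*a)+(y*x)))+b) -> (((b*(a*a))+(b*(y*x)))+b)
Apply FACTOR at L (target: ((b*(a*a))+(b*(y*x)))): (((b*(a*a))+(b*(y*x)))+b) -> ((b*((a*a)+(y*x)))+b)
Apply DISTRIBUTE at L (target: (b*((a*a)+(y*x)))): ((b*((a*a)+(y*x)))+b) -> (((b*(a*a))+(b*(y*x)))+b)
Apply FACTOR at L (target: ((b*(a*a))+(b*(y*x)))): (((b*(a*a))+(b*(y*x)))+b) -> ((b*((a*a)+(y*x)))+b)
Apply DISTRIBUTE at L (target: (b*((a*a)+(y*x)))): ((b*((a*a)+(y*x)))+b) -> (((b*(a*a))+(b*(y*x)))+b)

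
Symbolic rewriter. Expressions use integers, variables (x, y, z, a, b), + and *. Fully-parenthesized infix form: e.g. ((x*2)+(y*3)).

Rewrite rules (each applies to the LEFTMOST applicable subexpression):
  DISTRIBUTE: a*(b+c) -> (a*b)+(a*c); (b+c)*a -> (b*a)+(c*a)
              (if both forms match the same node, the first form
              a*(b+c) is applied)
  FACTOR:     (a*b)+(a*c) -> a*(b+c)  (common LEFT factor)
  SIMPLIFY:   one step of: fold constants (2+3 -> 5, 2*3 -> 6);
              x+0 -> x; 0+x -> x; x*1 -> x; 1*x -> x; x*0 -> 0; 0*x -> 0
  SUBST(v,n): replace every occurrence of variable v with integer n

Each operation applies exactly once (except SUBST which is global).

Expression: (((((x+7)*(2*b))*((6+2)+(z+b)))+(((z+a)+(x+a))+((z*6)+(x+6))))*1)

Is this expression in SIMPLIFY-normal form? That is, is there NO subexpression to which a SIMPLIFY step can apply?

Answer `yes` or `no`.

Expression: (((((x+7)*(2*b))*((6+2)+(z+b)))+(((z+a)+(x+a))+((z*6)+(x+6))))*1)
Scanning for simplifiable subexpressions (pre-order)...
  at root: (((((x+7)*(2*b))*((6+2)+(z+b)))+(((z+a)+(x+a))+((z*6)+(x+6))))*1) (SIMPLIFIABLE)
  at L: ((((x+7)*(2*b))*((6+2)+(z+b)))+(((z+a)+(x+a))+((z*6)+(x+6)))) (not simplifiable)
  at LL: (((x+7)*(2*b))*((6+2)+(z+b))) (not simplifiable)
  at LLL: ((x+7)*(2*b)) (not simplifiable)
  at LLLL: (x+7) (not simplifiable)
  at LLLR: (2*b) (not simplifiable)
  at LLR: ((6+2)+(z+b)) (not simplifiable)
  at LLRL: (6+2) (SIMPLIFIABLE)
  at LLRR: (z+b) (not simplifiable)
  at LR: (((z+a)+(x+a))+((z*6)+(x+6))) (not simplifiable)
  at LRL: ((z+a)+(x+a)) (not simplifiable)
  at LRLL: (z+a) (not simplifiable)
  at LRLR: (x+a) (not simplifiable)
  at LRR: ((z*6)+(x+6)) (not simplifiable)
  at LRRL: (z*6) (not simplifiable)
  at LRRR: (x+6) (not simplifiable)
Found simplifiable subexpr at path root: (((((x+7)*(2*b))*((6+2)+(z+b)))+(((z+a)+(x+a))+((z*6)+(x+6))))*1)
One SIMPLIFY step would give: ((((x+7)*(2*b))*((6+2)+(z+b)))+(((z+a)+(x+a))+((z*6)+(x+6))))
-> NOT in normal form.

Answer: no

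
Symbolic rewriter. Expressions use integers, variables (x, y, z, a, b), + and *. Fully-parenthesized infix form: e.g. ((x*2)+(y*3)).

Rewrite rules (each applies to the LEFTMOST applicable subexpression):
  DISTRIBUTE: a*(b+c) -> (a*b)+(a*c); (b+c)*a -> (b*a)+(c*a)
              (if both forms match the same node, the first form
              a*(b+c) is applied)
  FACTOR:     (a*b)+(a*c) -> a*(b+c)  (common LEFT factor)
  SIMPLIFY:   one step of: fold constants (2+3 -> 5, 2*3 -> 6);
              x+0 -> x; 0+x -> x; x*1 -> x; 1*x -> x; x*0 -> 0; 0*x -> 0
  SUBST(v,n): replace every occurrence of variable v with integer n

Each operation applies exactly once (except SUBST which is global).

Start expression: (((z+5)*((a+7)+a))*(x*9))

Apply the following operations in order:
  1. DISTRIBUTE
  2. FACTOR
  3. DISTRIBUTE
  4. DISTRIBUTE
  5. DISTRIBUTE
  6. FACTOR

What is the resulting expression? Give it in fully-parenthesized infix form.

Answer: ((((z+5)*(a+7))*(x*9))+(((z+5)*a)*(x*9)))

Derivation:
Start: (((z+5)*((a+7)+a))*(x*9))
Apply DISTRIBUTE at L (target: ((z+5)*((a+7)+a))): (((z+5)*((a+7)+a))*(x*9)) -> ((((z+5)*(a+7))+((z+5)*a))*(x*9))
Apply FACTOR at L (target: (((z+5)*(a+7))+((z+5)*a))): ((((z+5)*(a+7))+((z+5)*a))*(x*9)) -> (((z+5)*((a+7)+a))*(x*9))
Apply DISTRIBUTE at L (target: ((z+5)*((a+7)+a))): (((z+5)*((a+7)+a))*(x*9)) -> ((((z+5)*(a+7))+((z+5)*a))*(x*9))
Apply DISTRIBUTE at root (target: ((((z+5)*(a+7))+((z+5)*a))*(x*9))): ((((z+5)*(a+7))+((z+5)*a))*(x*9)) -> ((((z+5)*(a+7))*(x*9))+(((z+5)*a)*(x*9)))
Apply DISTRIBUTE at LL (target: ((z+5)*(a+7))): ((((z+5)*(a+7))*(x*9))+(((z+5)*a)*(x*9))) -> (((((z+5)*a)+((z+5)*7))*(x*9))+(((z+5)*a)*(x*9)))
Apply FACTOR at LL (target: (((z+5)*a)+((z+5)*7))): (((((z+5)*a)+((z+5)*7))*(x*9))+(((z+5)*a)*(x*9))) -> ((((z+5)*(a+7))*(x*9))+(((z+5)*a)*(x*9)))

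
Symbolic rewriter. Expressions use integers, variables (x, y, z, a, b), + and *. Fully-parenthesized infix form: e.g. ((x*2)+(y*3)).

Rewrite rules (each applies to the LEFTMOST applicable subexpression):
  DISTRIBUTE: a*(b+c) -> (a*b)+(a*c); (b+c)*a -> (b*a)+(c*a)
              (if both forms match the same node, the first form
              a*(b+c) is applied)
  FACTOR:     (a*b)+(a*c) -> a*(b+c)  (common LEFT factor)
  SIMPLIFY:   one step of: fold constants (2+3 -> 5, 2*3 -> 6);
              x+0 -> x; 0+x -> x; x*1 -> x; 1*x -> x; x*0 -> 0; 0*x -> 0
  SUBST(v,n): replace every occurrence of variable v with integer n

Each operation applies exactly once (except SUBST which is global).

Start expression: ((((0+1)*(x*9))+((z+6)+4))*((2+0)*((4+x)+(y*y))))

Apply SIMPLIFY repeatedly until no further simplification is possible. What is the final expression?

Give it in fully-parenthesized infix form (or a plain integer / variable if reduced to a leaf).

Start: ((((0+1)*(x*9))+((z+6)+4))*((2+0)*((4+x)+(y*y))))
Step 1: at LLL: (0+1) -> 1; overall: ((((0+1)*(x*9))+((z+6)+4))*((2+0)*((4+x)+(y*y)))) -> (((1*(x*9))+((z+6)+4))*((2+0)*((4+x)+(y*y))))
Step 2: at LL: (1*(x*9)) -> (x*9); overall: (((1*(x*9))+((z+6)+4))*((2+0)*((4+x)+(y*y)))) -> (((x*9)+((z+6)+4))*((2+0)*((4+x)+(y*y))))
Step 3: at RL: (2+0) -> 2; overall: (((x*9)+((z+6)+4))*((2+0)*((4+x)+(y*y)))) -> (((x*9)+((z+6)+4))*(2*((4+x)+(y*y))))
Fixed point: (((x*9)+((z+6)+4))*(2*((4+x)+(y*y))))

Answer: (((x*9)+((z+6)+4))*(2*((4+x)+(y*y))))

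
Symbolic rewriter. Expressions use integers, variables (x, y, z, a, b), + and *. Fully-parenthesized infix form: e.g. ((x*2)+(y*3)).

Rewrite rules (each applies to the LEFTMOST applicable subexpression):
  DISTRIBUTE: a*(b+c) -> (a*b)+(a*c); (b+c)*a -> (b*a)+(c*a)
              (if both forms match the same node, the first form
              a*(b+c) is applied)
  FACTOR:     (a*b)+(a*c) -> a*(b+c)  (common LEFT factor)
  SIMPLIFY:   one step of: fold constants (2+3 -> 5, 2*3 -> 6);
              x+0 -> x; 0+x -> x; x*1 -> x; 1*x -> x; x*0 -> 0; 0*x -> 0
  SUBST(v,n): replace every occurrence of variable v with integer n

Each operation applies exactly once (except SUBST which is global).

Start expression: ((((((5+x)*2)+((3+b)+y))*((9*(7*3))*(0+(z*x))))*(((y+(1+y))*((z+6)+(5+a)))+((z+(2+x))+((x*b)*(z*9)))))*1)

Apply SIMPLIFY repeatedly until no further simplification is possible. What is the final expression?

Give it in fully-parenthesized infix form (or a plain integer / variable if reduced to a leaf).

Answer: (((((5+x)*2)+((3+b)+y))*(189*(z*x)))*(((y+(1+y))*((z+6)+(5+a)))+((z+(2+x))+((x*b)*(z*9)))))

Derivation:
Start: ((((((5+x)*2)+((3+b)+y))*((9*(7*3))*(0+(z*x))))*(((y+(1+y))*((z+6)+(5+a)))+((z+(2+x))+((x*b)*(z*9)))))*1)
Step 1: at root: ((((((5+x)*2)+((3+b)+y))*((9*(7*3))*(0+(z*x))))*(((y+(1+y))*((z+6)+(5+a)))+((z+(2+x))+((x*b)*(z*9)))))*1) -> (((((5+x)*2)+((3+b)+y))*((9*(7*3))*(0+(z*x))))*(((y+(1+y))*((z+6)+(5+a)))+((z+(2+x))+((x*b)*(z*9))))); overall: ((((((5+x)*2)+((3+b)+y))*((9*(7*3))*(0+(z*x))))*(((y+(1+y))*((z+6)+(5+a)))+((z+(2+x))+((x*b)*(z*9)))))*1) -> (((((5+x)*2)+((3+b)+y))*((9*(7*3))*(0+(z*x))))*(((y+(1+y))*((z+6)+(5+a)))+((z+(2+x))+((x*b)*(z*9)))))
Step 2: at LRLR: (7*3) -> 21; overall: (((((5+x)*2)+((3+b)+y))*((9*(7*3))*(0+(z*x))))*(((y+(1+y))*((z+6)+(5+a)))+((z+(2+x))+((x*b)*(z*9))))) -> (((((5+x)*2)+((3+b)+y))*((9*21)*(0+(z*x))))*(((y+(1+y))*((z+6)+(5+a)))+((z+(2+x))+((x*b)*(z*9)))))
Step 3: at LRL: (9*21) -> 189; overall: (((((5+x)*2)+((3+b)+y))*((9*21)*(0+(z*x))))*(((y+(1+y))*((z+6)+(5+a)))+((z+(2+x))+((x*b)*(z*9))))) -> (((((5+x)*2)+((3+b)+y))*(189*(0+(z*x))))*(((y+(1+y))*((z+6)+(5+a)))+((z+(2+x))+((x*b)*(z*9)))))
Step 4: at LRR: (0+(z*x)) -> (z*x); overall: (((((5+x)*2)+((3+b)+y))*(189*(0+(z*x))))*(((y+(1+y))*((z+6)+(5+a)))+((z+(2+x))+((x*b)*(z*9))))) -> (((((5+x)*2)+((3+b)+y))*(189*(z*x)))*(((y+(1+y))*((z+6)+(5+a)))+((z+(2+x))+((x*b)*(z*9)))))
Fixed point: (((((5+x)*2)+((3+b)+y))*(189*(z*x)))*(((y+(1+y))*((z+6)+(5+a)))+((z+(2+x))+((x*b)*(z*9)))))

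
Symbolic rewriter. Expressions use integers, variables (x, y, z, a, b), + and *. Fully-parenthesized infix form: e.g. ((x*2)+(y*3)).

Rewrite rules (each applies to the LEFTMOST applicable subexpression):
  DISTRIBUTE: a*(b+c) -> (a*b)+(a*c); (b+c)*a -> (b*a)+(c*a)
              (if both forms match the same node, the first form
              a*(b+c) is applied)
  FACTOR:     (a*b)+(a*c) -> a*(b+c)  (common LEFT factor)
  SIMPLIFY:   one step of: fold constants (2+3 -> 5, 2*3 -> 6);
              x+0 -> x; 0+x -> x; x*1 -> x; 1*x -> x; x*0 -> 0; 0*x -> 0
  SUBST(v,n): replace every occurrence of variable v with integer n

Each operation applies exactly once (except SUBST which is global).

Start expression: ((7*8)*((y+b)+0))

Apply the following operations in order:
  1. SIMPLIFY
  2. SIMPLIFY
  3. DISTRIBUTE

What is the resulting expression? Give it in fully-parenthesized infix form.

Answer: ((56*y)+(56*b))

Derivation:
Start: ((7*8)*((y+b)+0))
Apply SIMPLIFY at L (target: (7*8)): ((7*8)*((y+b)+0)) -> (56*((y+b)+0))
Apply SIMPLIFY at R (target: ((y+b)+0)): (56*((y+b)+0)) -> (56*(y+b))
Apply DISTRIBUTE at root (target: (56*(y+b))): (56*(y+b)) -> ((56*y)+(56*b))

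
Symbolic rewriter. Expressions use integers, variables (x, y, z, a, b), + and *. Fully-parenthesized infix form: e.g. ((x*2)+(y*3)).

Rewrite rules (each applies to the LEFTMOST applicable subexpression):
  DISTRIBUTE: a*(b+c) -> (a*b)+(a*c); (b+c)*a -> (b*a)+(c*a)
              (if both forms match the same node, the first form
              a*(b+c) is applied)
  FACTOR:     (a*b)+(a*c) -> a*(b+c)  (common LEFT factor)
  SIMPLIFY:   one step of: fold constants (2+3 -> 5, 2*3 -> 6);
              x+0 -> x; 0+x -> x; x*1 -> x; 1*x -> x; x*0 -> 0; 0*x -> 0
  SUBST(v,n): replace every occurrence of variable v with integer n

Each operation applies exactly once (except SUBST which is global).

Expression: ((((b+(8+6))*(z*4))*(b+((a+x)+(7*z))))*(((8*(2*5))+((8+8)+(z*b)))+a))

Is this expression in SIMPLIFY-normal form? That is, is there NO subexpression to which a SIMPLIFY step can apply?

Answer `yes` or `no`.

Answer: no

Derivation:
Expression: ((((b+(8+6))*(z*4))*(b+((a+x)+(7*z))))*(((8*(2*5))+((8+8)+(z*b)))+a))
Scanning for simplifiable subexpressions (pre-order)...
  at root: ((((b+(8+6))*(z*4))*(b+((a+x)+(7*z))))*(((8*(2*5))+((8+8)+(z*b)))+a)) (not simplifiable)
  at L: (((b+(8+6))*(z*4))*(b+((a+x)+(7*z)))) (not simplifiable)
  at LL: ((b+(8+6))*(z*4)) (not simplifiable)
  at LLL: (b+(8+6)) (not simplifiable)
  at LLLR: (8+6) (SIMPLIFIABLE)
  at LLR: (z*4) (not simplifiable)
  at LR: (b+((a+x)+(7*z))) (not simplifiable)
  at LRR: ((a+x)+(7*z)) (not simplifiable)
  at LRRL: (a+x) (not simplifiable)
  at LRRR: (7*z) (not simplifiable)
  at R: (((8*(2*5))+((8+8)+(z*b)))+a) (not simplifiable)
  at RL: ((8*(2*5))+((8+8)+(z*b))) (not simplifiable)
  at RLL: (8*(2*5)) (not simplifiable)
  at RLLR: (2*5) (SIMPLIFIABLE)
  at RLR: ((8+8)+(z*b)) (not simplifiable)
  at RLRL: (8+8) (SIMPLIFIABLE)
  at RLRR: (z*b) (not simplifiable)
Found simplifiable subexpr at path LLLR: (8+6)
One SIMPLIFY step would give: ((((b+14)*(z*4))*(b+((a+x)+(7*z))))*(((8*(2*5))+((8+8)+(z*b)))+a))
-> NOT in normal form.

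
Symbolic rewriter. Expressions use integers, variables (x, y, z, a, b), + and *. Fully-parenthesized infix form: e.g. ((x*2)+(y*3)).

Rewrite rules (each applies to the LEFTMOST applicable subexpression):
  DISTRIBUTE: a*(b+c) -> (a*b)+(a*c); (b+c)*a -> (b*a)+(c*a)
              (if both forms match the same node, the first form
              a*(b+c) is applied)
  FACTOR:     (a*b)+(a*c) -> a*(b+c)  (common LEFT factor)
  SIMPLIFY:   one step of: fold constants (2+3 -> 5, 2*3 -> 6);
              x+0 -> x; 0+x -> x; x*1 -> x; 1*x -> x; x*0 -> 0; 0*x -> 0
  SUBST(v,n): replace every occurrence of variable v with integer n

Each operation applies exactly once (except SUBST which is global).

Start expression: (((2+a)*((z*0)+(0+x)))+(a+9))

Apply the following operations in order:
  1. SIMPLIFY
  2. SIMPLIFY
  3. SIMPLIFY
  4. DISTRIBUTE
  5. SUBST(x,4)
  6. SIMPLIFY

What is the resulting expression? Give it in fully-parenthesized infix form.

Answer: ((8+(a*4))+(a+9))

Derivation:
Start: (((2+a)*((z*0)+(0+x)))+(a+9))
Apply SIMPLIFY at LRL (target: (z*0)): (((2+a)*((z*0)+(0+x)))+(a+9)) -> (((2+a)*(0+(0+x)))+(a+9))
Apply SIMPLIFY at LR (target: (0+(0+x))): (((2+a)*(0+(0+x)))+(a+9)) -> (((2+a)*(0+x))+(a+9))
Apply SIMPLIFY at LR (target: (0+x)): (((2+a)*(0+x))+(a+9)) -> (((2+a)*x)+(a+9))
Apply DISTRIBUTE at L (target: ((2+a)*x)): (((2+a)*x)+(a+9)) -> (((2*x)+(a*x))+(a+9))
Apply SUBST(x,4): (((2*x)+(a*x))+(a+9)) -> (((2*4)+(a*4))+(a+9))
Apply SIMPLIFY at LL (target: (2*4)): (((2*4)+(a*4))+(a+9)) -> ((8+(a*4))+(a+9))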